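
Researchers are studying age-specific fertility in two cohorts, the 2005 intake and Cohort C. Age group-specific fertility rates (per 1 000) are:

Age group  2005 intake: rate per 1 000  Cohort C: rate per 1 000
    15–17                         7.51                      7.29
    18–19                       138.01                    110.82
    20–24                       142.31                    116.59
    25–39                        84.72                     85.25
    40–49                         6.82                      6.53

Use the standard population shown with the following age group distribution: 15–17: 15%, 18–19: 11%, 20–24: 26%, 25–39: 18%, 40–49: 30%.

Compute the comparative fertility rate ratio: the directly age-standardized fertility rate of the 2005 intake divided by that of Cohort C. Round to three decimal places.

Standard weights: 0.15, 0.11, 0.26, 0.18, 0.30.
The 2005 intake: 0.1500×7.51 + 0.1100×138.01 + 0.2600×142.31 + 0.1800×84.72 + 0.3000×6.82 = 70.6038 per 1 000.
Cohort C: 0.1500×7.29 + 0.1100×110.82 + 0.2600×116.59 + 0.1800×85.25 + 0.3000×6.53 = 60.9011 per 1 000.
Ratio = 70.6038 ÷ 60.9011 = 1.15932.

1.159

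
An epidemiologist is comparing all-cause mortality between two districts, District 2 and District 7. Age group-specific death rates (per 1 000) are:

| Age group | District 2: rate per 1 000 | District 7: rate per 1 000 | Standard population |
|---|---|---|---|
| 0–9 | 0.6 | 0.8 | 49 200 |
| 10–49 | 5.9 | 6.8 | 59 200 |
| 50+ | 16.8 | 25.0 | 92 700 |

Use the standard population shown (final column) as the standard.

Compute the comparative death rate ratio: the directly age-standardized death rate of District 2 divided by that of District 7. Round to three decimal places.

Standard total = 201 100; weights = 0.2447, 0.2944, 0.4610.
District 2: 0.2447×0.6 + 0.2944×5.9 + 0.4610×16.8 = 9.6278 per 1 000.
District 7: 0.2447×0.8 + 0.2944×6.8 + 0.4610×25.0 = 13.7216 per 1 000.
Ratio = 9.6278 ÷ 13.7216 = 0.70165.

0.702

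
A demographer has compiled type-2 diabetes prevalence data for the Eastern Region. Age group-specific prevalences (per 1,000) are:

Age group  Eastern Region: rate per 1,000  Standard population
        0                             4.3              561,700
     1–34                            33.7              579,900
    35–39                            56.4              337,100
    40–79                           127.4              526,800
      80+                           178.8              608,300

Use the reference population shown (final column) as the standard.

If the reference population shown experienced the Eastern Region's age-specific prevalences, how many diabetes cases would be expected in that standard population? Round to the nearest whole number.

216849

Expected diabetes cases = Σ (standard pop × age-specific rate ÷ 1,000)
= 561,700×4.3/1,000 + 579,900×33.7/1,000 + 337,100×56.4/1,000 + 526,800×127.4/1,000 + 608,300×178.8/1,000
= 2415.31 + 19542.63 + 19012.44 + 67114.32 + 108764.04 = 216848.74.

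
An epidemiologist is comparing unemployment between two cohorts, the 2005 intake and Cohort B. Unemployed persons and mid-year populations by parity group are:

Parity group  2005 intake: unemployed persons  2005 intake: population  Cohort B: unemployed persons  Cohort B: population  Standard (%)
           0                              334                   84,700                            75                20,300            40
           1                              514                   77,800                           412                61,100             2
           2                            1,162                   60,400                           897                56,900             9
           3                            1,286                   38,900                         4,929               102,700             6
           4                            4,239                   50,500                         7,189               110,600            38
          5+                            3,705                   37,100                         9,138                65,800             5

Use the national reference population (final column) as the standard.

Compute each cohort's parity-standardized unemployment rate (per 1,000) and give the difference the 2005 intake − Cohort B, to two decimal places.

4.76

Parity-specific rates per 1,000 for the 2005 intake: 3.943, 6.607, 19.238, 33.059, 83.941, 99.865.
For Cohort B: 3.695, 6.743, 15.764, 47.994, 65.000, 138.875.
Standard weights: 0.40, 0.02, 0.09, 0.06, 0.38, 0.05.
The 2005 intake: 0.4000×3.943 + 0.0200×6.607 + 0.0900×19.238 + 0.0600×33.059 + 0.3800×83.941 + 0.0500×99.865 = 42.3152 per 1,000.
Cohort B: 0.4000×3.695 + 0.0200×6.743 + 0.0900×15.764 + 0.0600×47.994 + 0.3800×65.000 + 0.0500×138.875 = 37.5549 per 1,000.
Difference = 42.3152 − 37.5549 = 4.7602.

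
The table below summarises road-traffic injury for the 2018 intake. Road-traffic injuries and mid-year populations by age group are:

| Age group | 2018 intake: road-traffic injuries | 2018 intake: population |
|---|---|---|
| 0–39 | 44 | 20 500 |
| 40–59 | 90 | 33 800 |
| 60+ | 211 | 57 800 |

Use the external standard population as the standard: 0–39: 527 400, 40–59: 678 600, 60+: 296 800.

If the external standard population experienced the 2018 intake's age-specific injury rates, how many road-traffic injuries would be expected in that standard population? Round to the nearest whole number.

4022

Age-specific rates per 100 000 for the 2018 intake: 214.63, 266.27, 365.05.
Expected road-traffic injuries = Σ (standard pop × age-specific rate ÷ 100 000)
= 527 400×214.63/100 000 + 678 600×266.27/100 000 + 296 800×365.05/100 000
= 1131.98 + 1806.92 + 1083.47 = 4022.38.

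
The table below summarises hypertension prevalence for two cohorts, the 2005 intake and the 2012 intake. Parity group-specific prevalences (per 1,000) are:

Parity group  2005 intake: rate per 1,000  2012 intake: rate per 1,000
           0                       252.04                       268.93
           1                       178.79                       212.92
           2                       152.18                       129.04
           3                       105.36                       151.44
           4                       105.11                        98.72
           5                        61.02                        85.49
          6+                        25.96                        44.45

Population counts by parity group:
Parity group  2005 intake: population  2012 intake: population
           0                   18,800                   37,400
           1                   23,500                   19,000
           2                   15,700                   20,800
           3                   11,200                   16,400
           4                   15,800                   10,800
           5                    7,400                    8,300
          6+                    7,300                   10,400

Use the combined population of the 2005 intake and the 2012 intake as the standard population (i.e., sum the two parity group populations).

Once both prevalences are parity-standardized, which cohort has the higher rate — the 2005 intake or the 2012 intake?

2012 intake

Combined standard total = 222,800; weights = 0.2522, 0.1908, 0.1638, 0.1239, 0.1194, 0.0705, 0.0794.
The 2005 intake: 0.2522×252.04 + 0.1908×178.79 + 0.1638×152.18 + 0.1239×105.36 + 0.1194×105.11 + 0.0705×61.02 + 0.0794×25.96 = 154.5743 per 1,000.
The 2012 intake: 0.2522×268.93 + 0.1908×212.92 + 0.1638×129.04 + 0.1239×151.44 + 0.1194×98.72 + 0.0705×85.49 + 0.0794×44.45 = 169.6929 per 1,000.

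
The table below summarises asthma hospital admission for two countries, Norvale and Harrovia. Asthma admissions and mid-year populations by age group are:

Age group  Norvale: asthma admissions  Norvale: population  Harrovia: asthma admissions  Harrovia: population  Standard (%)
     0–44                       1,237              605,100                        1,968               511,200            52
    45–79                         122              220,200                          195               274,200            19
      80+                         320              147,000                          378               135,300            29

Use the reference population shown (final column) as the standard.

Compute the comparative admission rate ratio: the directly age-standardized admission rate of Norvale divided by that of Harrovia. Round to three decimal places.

0.611

Age-specific rates per 10,000 for Norvale: 20.44, 5.54, 21.77.
For Harrovia: 38.50, 7.11, 27.94.
Standard weights: 0.52, 0.19, 0.29.
Norvale: 0.5200×20.44 + 0.1900×5.54 + 0.2900×21.77 = 17.9959 per 10,000.
Harrovia: 0.5200×38.50 + 0.1900×7.11 + 0.2900×27.94 = 29.4720 per 10,000.
Ratio = 17.9959 ÷ 29.4720 = 0.61061.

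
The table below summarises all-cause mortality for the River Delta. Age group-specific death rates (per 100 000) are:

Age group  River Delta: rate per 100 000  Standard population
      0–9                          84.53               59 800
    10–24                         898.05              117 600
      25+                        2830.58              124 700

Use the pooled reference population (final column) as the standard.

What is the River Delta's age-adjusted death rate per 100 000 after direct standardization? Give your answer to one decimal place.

Standard total = 302 100; weights = 0.1979, 0.3893, 0.4128.
Standardized rate: 0.1979×84.53 + 0.3893×898.05 + 0.4128×2830.58 = 1534.7200 per 100 000.

1534.7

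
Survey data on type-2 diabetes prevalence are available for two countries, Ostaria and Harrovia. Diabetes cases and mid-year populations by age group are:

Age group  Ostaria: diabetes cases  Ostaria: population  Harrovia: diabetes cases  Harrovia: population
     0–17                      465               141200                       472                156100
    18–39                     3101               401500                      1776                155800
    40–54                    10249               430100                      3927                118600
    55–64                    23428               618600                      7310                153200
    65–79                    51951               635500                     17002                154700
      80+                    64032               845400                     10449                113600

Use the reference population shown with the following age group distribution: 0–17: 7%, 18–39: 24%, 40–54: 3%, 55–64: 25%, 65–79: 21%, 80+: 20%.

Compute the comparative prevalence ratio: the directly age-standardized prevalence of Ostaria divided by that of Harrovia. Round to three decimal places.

0.777

Age-specific rates per 1000 for Ostaria: 3.293, 7.724, 23.829, 37.873, 81.748, 75.742.
For Harrovia: 3.024, 11.399, 33.111, 47.715, 109.903, 91.981.
Standard weights: 0.07, 0.24, 0.03, 0.25, 0.21, 0.20.
Ostaria: 0.0700×3.293 + 0.2400×7.724 + 0.0300×23.829 + 0.2500×37.873 + 0.2100×81.748 + 0.2000×75.742 = 44.5827 per 1000.
Harrovia: 0.0700×3.024 + 0.2400×11.399 + 0.0300×33.111 + 0.2500×47.715 + 0.2100×109.903 + 0.2000×91.981 = 57.3454 per 1000.
Ratio = 44.5827 ÷ 57.3454 = 0.77744.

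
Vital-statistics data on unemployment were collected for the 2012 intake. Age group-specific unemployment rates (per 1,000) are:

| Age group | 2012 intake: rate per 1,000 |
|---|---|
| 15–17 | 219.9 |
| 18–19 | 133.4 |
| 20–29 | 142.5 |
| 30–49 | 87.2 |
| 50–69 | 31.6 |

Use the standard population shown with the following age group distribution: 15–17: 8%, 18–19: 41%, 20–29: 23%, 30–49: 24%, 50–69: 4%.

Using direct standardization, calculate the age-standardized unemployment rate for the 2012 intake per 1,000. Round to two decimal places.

Standard weights: 0.08, 0.41, 0.23, 0.24, 0.04.
Standardized rate: 0.0800×219.9 + 0.4100×133.4 + 0.2300×142.5 + 0.2400×87.2 + 0.0400×31.6 = 127.2530 per 1,000.

127.25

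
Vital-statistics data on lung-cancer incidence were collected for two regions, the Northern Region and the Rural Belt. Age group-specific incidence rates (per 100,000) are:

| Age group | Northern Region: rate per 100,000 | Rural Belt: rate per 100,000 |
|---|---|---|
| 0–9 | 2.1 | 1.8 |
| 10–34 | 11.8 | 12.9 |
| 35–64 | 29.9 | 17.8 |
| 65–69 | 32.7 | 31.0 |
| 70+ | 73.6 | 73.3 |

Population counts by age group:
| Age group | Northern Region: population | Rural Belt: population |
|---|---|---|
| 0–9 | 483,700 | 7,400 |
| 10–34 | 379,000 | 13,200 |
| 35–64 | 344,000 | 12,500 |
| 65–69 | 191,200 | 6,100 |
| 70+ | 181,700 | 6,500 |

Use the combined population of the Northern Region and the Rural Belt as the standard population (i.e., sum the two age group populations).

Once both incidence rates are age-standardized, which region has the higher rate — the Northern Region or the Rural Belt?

Combined standard total = 1,625,300; weights = 0.3022, 0.2413, 0.2193, 0.1214, 0.1158.
The Northern Region: 0.3022×2.1 + 0.2413×11.8 + 0.2193×29.9 + 0.1214×32.7 + 0.1158×73.6 = 22.5324 per 100,000.
The Rural Belt: 0.3022×1.8 + 0.2413×12.9 + 0.2193×17.8 + 0.1214×31.0 + 0.1158×73.3 = 19.8120 per 100,000.
The crude rates (22.41 vs 23.45) would put the Rural Belt higher, but that reflects its age composition; once standardized to a common age structure, the Northern Region has the higher underlying rate.

Northern Region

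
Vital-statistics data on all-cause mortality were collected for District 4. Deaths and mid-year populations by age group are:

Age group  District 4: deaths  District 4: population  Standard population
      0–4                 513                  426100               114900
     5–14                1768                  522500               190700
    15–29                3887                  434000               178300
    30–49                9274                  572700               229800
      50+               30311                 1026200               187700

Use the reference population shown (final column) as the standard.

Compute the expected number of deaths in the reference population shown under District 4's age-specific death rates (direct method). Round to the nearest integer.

11646

Age-specific rates per 100000 for District 4: 120.39, 338.37, 895.62, 1619.35, 2953.71.
Expected deaths = Σ (standard pop × age-specific rate ÷ 100000)
= 114900×120.39/100000 + 190700×338.37/100000 + 178300×895.62/100000 + 229800×1619.35/100000 + 187700×2953.71/100000
= 138.33 + 645.28 + 1596.89 + 3721.26 + 5544.12 = 11645.88.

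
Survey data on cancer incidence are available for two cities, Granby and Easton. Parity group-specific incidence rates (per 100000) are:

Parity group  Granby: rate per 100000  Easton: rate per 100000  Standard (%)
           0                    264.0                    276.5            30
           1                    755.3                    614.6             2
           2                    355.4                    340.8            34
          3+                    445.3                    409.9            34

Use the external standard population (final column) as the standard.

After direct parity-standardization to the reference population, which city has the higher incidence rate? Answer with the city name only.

Granby

Standard weights: 0.30, 0.02, 0.34, 0.34.
Granby: 0.3000×264.0 + 0.0200×755.3 + 0.3400×355.4 + 0.3400×445.3 = 366.5440 per 100000.
Easton: 0.3000×276.5 + 0.0200×614.6 + 0.3400×340.8 + 0.3400×409.9 = 350.4800 per 100000.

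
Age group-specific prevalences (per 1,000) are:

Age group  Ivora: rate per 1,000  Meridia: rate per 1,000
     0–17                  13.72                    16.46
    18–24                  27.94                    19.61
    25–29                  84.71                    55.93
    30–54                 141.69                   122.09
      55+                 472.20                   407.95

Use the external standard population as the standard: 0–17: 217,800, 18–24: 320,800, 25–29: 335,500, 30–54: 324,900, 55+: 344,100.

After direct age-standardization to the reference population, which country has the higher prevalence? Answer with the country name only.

Ivora

Standard total = 1,543,100; weights = 0.1411, 0.2079, 0.2174, 0.2106, 0.2230.
Ivora: 0.1411×13.72 + 0.2079×27.94 + 0.2174×84.71 + 0.2106×141.69 + 0.2230×472.20 = 161.2926 per 1,000.
Meridia: 0.1411×16.46 + 0.2079×19.61 + 0.2174×55.93 + 0.2106×122.09 + 0.2230×407.95 = 135.2362 per 1,000.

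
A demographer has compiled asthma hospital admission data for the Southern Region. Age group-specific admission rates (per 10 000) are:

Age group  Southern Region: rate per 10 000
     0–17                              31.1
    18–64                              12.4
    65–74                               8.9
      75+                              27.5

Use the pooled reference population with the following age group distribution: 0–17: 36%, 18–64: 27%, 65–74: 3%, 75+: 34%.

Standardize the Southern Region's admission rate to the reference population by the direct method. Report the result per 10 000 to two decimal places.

24.16

Standard weights: 0.36, 0.27, 0.03, 0.34.
Standardized rate: 0.3600×31.1 + 0.2700×12.4 + 0.0300×8.9 + 0.3400×27.5 = 24.1610 per 10 000.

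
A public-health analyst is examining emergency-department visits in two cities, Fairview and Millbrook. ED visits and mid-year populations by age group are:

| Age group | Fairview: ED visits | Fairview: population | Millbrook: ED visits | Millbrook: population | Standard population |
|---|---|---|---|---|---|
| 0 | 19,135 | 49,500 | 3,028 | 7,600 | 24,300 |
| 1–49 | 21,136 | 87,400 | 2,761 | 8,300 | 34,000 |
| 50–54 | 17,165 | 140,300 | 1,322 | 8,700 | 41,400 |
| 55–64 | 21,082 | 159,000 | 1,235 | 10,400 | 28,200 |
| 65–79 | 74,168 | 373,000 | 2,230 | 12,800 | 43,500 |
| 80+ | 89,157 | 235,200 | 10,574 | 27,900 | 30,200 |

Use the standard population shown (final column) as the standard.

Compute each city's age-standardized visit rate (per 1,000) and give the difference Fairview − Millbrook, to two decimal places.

-15.57

Age-specific rates per 1,000 for Fairview: 386.566, 241.831, 122.345, 132.591, 198.842, 379.069.
For Millbrook: 398.421, 332.651, 151.954, 118.750, 174.219, 378.996.
Standard total = 201,600; weights = 0.1205, 0.1687, 0.2054, 0.1399, 0.2158, 0.1498.
Fairview: 0.1205×386.566 + 0.1687×241.831 + 0.2054×122.345 + 0.1399×132.591 + 0.2158×198.842 + 0.1498×379.069 = 230.7413 per 1,000.
Millbrook: 0.1205×398.421 + 0.1687×332.651 + 0.2054×151.954 + 0.1399×118.750 + 0.2158×174.219 + 0.1498×378.996 = 246.3076 per 1,000.
Difference = 230.7413 − 246.3076 = -15.5663.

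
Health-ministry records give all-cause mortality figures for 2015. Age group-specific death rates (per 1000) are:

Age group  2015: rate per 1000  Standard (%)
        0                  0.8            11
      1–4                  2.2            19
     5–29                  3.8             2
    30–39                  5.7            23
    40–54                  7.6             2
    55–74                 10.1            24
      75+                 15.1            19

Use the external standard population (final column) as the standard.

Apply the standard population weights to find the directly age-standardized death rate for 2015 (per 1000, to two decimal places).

7.34

Standard weights: 0.11, 0.19, 0.02, 0.23, 0.02, 0.24, 0.19.
Standardized rate: 0.1100×0.8 + 0.1900×2.2 + 0.0200×3.8 + 0.2300×5.7 + 0.0200×7.6 + 0.2400×10.1 + 0.1900×15.1 = 7.3380 per 1000.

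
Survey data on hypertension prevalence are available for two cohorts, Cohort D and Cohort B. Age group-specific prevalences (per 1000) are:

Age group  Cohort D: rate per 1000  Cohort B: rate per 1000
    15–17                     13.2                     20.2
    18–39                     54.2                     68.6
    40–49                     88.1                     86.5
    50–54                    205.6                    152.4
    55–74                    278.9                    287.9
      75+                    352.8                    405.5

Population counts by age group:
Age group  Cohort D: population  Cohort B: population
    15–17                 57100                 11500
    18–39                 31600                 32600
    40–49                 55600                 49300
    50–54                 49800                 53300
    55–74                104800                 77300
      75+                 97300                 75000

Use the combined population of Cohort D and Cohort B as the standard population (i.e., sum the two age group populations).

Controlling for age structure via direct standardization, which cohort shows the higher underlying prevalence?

Combined standard total = 695200; weights = 0.0987, 0.0923, 0.1509, 0.1483, 0.2619, 0.2478.
Cohort D: 0.0987×13.2 + 0.0923×54.2 + 0.1509×88.1 + 0.1483×205.6 + 0.2619×278.9 + 0.2478×352.8 = 210.5859 per 1000.
Cohort B: 0.0987×20.2 + 0.0923×68.6 + 0.1509×86.5 + 0.1483×152.4 + 0.2619×287.9 + 0.2478×405.5 = 219.8941 per 1000.

Cohort B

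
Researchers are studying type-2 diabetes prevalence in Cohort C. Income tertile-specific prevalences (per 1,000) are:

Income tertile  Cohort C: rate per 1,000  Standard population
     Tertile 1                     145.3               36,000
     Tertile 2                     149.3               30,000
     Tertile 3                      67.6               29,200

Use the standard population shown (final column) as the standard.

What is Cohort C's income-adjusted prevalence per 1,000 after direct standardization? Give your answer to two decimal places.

Standard total = 95,200; weights = 0.3782, 0.3151, 0.3067.
Standardized rate: 0.3782×145.3 + 0.3151×149.3 + 0.3067×67.6 = 122.7282 per 1,000.

122.73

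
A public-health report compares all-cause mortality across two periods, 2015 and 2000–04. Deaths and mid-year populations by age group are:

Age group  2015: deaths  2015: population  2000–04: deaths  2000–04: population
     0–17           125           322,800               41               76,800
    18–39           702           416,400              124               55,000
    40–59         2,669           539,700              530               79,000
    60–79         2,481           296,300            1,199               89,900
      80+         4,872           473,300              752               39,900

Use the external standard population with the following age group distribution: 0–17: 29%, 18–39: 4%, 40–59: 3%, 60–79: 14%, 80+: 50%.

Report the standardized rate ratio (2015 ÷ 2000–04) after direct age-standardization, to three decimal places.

0.566

Age-specific rates per 100,000 for 2015: 38.72, 168.59, 494.53, 837.33, 1029.37.
For 2000–04: 53.39, 225.45, 670.89, 1333.70, 1884.71.
Standard weights: 0.29, 0.04, 0.03, 0.14, 0.50.
2015: 0.2900×38.72 + 0.0400×168.59 + 0.0300×494.53 + 0.1400×837.33 + 0.5000×1029.37 = 664.7193 per 100,000.
2000–04: 0.2900×53.39 + 0.0400×225.45 + 0.0300×670.89 + 0.1400×1333.70 + 0.5000×1884.71 = 1173.7010 per 100,000.
Ratio = 664.7193 ÷ 1173.7010 = 0.56634.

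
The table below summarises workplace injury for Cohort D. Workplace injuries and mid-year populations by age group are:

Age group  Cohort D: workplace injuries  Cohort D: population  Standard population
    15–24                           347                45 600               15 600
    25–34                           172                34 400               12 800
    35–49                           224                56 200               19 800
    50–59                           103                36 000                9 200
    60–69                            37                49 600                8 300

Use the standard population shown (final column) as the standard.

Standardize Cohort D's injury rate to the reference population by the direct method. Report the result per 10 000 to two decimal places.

44.77

Age-specific rates per 10 000 for Cohort D: 76.10, 50.00, 39.86, 28.61, 7.46.
Standard total = 65 700; weights = 0.2374, 0.1948, 0.3014, 0.1400, 0.1263.
Standardized rate: 0.2374×76.10 + 0.1948×50.00 + 0.3014×39.86 + 0.1400×28.61 + 0.1263×7.46 = 44.7705 per 10 000.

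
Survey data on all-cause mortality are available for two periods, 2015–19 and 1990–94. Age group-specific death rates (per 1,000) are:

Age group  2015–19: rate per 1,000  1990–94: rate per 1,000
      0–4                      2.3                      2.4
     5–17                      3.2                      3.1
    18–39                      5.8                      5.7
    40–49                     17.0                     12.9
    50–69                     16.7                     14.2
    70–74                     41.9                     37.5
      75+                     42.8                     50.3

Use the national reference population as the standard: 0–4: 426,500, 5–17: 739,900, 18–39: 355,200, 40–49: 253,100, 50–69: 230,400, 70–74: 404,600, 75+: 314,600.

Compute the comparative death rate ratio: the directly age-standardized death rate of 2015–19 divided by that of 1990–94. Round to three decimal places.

Standard total = 2,724,300; weights = 0.1566, 0.2716, 0.1304, 0.0929, 0.0846, 0.1485, 0.1155.
2015–19: 0.1566×2.3 + 0.2716×3.2 + 0.1304×5.8 + 0.0929×17.0 + 0.0846×16.7 + 0.1485×41.9 + 0.1155×42.8 = 16.1424 per 1,000.
1990–94: 0.1566×2.4 + 0.2716×3.1 + 0.1304×5.7 + 0.0929×12.9 + 0.0846×14.2 + 0.1485×37.5 + 0.1155×50.3 = 15.7382 per 1,000.
Ratio = 16.1424 ÷ 15.7382 = 1.02569.

1.026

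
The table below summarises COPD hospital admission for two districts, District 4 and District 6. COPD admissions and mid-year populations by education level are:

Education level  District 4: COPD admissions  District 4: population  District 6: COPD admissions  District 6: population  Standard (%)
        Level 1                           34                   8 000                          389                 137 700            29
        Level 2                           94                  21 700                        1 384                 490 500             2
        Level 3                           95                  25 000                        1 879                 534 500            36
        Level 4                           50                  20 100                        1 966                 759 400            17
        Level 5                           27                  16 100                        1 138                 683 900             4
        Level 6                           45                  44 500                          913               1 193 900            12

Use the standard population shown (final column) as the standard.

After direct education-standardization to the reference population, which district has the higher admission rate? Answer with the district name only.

Education-specific rates per 10 000 for District 4: 42.50, 43.32, 38.00, 24.88, 16.77, 10.11.
For District 6: 28.25, 28.22, 35.15, 25.89, 16.64, 7.65.
Standard weights: 0.29, 0.02, 0.36, 0.17, 0.04, 0.12.
District 4: 0.2900×42.50 + 0.0200×43.32 + 0.3600×38.00 + 0.1700×24.88 + 0.0400×16.77 + 0.1200×10.11 = 32.9845 per 10 000.
District 6: 0.2900×28.25 + 0.0200×28.22 + 0.3600×35.15 + 0.1700×25.89 + 0.0400×16.64 + 0.1200×7.65 = 27.3967 per 10 000.

District 4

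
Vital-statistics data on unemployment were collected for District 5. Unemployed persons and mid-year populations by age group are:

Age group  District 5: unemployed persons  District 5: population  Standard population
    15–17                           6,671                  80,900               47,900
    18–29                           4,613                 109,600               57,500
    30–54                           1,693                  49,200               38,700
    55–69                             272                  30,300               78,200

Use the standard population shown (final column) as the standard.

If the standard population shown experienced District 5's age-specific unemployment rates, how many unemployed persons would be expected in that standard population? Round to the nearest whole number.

8404

Age-specific rates per 1,000 for District 5: 82.460, 42.089, 34.411, 8.977.
Expected unemployed persons = Σ (standard pop × age-specific rate ÷ 1,000)
= 47,900×82.460/1,000 + 57,500×42.089/1,000 + 38,700×34.411/1,000 + 78,200×8.977/1,000
= 3949.83 + 2420.14 + 1331.69 + 701.99 = 8403.65.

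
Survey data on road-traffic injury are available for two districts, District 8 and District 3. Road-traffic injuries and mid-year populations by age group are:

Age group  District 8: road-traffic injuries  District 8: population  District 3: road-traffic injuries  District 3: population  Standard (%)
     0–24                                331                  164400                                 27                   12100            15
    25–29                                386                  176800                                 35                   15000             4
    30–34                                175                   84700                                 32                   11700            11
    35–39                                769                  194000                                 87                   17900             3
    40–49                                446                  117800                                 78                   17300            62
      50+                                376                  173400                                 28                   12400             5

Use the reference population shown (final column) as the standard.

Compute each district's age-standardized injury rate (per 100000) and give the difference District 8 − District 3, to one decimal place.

Age-specific rates per 100000 for District 8: 201.34, 218.33, 206.61, 396.39, 378.61, 216.84.
For District 3: 223.14, 233.33, 273.50, 486.03, 450.87, 225.81.
Standard weights: 0.15, 0.04, 0.11, 0.03, 0.62, 0.05.
District 8: 0.1500×201.34 + 0.0400×218.33 + 0.1100×206.61 + 0.0300×396.39 + 0.6200×378.61 + 0.0500×216.84 = 319.1316 per 100000.
District 3: 0.1500×223.14 + 0.0400×233.33 + 0.1100×273.50 + 0.0300×486.03 + 0.6200×450.87 + 0.0500×225.81 = 378.2988 per 100000.
Difference = 319.1316 − 378.2988 = -59.1672.

-59.2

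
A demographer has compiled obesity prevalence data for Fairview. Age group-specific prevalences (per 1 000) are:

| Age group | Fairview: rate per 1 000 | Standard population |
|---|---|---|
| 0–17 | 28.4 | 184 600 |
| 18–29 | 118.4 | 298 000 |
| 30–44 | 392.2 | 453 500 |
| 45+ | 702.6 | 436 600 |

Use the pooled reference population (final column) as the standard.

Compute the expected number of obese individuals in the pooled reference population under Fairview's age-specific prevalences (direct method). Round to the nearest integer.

Expected obese individuals = Σ (standard pop × age-specific rate ÷ 1 000)
= 184 600×28.4/1 000 + 298 000×118.4/1 000 + 453 500×392.2/1 000 + 436 600×702.6/1 000
= 5242.64 + 35283.20 + 177862.70 + 306755.16 = 525143.70.

525144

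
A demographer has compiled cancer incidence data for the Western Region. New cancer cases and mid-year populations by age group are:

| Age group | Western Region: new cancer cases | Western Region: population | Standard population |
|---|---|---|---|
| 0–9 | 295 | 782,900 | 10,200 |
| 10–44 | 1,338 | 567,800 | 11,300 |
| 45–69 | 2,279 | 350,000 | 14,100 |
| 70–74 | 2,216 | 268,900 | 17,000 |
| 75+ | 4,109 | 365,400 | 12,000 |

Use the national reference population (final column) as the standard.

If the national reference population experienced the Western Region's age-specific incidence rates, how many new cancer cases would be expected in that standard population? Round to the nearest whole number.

397

Age-specific rates per 100,000 for the Western Region: 37.68, 235.65, 651.14, 824.10, 1124.52.
Expected new cancer cases = Σ (standard pop × age-specific rate ÷ 100,000)
= 10,200×37.68/100,000 + 11,300×235.65/100,000 + 14,100×651.14/100,000 + 17,000×824.10/100,000 + 12,000×1124.52/100,000
= 3.84 + 26.63 + 91.81 + 140.10 + 134.94 = 397.32.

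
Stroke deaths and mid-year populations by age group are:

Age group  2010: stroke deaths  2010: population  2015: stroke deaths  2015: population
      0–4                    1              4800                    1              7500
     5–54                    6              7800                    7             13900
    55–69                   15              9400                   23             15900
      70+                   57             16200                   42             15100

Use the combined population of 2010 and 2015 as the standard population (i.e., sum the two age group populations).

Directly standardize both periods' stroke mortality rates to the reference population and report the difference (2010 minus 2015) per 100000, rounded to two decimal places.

Age-specific rates per 100000 for 2010: 20.83, 76.92, 159.57, 351.85.
For 2015: 13.33, 50.36, 144.65, 278.15.
Combined standard total = 90600; weights = 0.1358, 0.2395, 0.2792, 0.3455.
2010: 0.1358×20.83 + 0.2395×76.92 + 0.2792×159.57 + 0.3455×351.85 = 187.3695 per 100000.
2015: 0.1358×13.33 + 0.2395×50.36 + 0.2792×144.65 + 0.3455×278.15 = 150.3589 per 100000.
Difference = 187.3695 − 150.3589 = 37.0106.

37.01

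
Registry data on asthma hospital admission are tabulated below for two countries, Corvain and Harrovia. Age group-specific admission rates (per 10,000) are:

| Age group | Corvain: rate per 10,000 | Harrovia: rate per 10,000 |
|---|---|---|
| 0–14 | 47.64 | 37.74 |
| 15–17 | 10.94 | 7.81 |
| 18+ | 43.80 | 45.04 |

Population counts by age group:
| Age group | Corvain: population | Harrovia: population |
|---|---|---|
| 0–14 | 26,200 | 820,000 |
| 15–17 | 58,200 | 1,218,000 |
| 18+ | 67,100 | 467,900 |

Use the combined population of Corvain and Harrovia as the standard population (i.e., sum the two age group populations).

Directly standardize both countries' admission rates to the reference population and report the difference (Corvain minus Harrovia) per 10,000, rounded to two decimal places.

Combined standard total = 2,657,400; weights = 0.3184, 0.4802, 0.2013.
Corvain: 0.3184×47.64 + 0.4802×10.94 + 0.2013×43.80 = 29.2420 per 10,000.
Harrovia: 0.3184×37.74 + 0.4802×7.81 + 0.2013×45.04 = 24.8360 per 10,000.
Difference = 29.2420 − 24.8360 = 4.4060.

4.41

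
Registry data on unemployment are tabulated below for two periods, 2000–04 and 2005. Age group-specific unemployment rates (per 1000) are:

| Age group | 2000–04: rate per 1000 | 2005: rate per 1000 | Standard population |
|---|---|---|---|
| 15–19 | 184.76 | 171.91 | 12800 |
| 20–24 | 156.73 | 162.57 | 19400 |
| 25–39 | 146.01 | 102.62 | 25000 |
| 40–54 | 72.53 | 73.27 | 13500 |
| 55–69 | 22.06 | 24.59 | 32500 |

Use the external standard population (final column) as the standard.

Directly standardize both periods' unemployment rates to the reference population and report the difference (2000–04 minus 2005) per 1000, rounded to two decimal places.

Standard total = 103200; weights = 0.1240, 0.1880, 0.2422, 0.1308, 0.3149.
2000–04: 0.1240×184.76 + 0.1880×156.73 + 0.2422×146.01 + 0.1308×72.53 + 0.3149×22.06 = 104.1845 per 1000.
2005: 0.1240×171.91 + 0.1880×162.57 + 0.2422×102.62 + 0.1308×73.27 + 0.3149×24.59 = 94.0710 per 1000.
Difference = 104.1845 − 94.0710 = 10.1136.

10.11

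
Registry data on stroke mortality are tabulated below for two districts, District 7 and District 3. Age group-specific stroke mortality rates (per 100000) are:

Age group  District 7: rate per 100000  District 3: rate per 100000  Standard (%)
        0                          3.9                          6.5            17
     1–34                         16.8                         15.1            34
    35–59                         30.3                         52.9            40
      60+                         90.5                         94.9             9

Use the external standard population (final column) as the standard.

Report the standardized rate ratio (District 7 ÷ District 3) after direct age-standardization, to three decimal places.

0.741

Standard weights: 0.17, 0.34, 0.40, 0.09.
District 7: 0.1700×3.9 + 0.3400×16.8 + 0.4000×30.3 + 0.0900×90.5 = 26.6400 per 100000.
District 3: 0.1700×6.5 + 0.3400×15.1 + 0.4000×52.9 + 0.0900×94.9 = 35.9400 per 100000.
Ratio = 26.6400 ÷ 35.9400 = 0.74124.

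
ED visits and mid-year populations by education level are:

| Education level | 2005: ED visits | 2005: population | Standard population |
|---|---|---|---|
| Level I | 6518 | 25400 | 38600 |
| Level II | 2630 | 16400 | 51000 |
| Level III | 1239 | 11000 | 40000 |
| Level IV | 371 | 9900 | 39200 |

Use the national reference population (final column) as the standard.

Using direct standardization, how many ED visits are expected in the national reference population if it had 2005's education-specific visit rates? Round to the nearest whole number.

24058

Education-specific rates per 1000 for 2005: 256.614, 160.366, 112.636, 37.475.
Expected ED visits = Σ (standard pop × education-specific rate ÷ 1000)
= 38600×256.614/1000 + 51000×160.366/1000 + 40000×112.636/1000 + 39200×37.475/1000
= 9905.31 + 8178.66 + 4505.45 + 1469.01 = 24058.43.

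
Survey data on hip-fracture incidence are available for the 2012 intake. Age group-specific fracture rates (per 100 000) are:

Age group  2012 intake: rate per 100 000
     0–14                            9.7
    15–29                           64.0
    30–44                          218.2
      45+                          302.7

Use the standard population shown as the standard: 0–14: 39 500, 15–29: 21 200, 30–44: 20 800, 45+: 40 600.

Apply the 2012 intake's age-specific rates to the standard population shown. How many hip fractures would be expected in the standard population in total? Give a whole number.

186

Expected hip fractures = Σ (standard pop × age-specific rate ÷ 100 000)
= 39 500×9.7/100 000 + 21 200×64.0/100 000 + 20 800×218.2/100 000 + 40 600×302.7/100 000
= 3.83 + 13.57 + 45.39 + 122.90 = 185.68.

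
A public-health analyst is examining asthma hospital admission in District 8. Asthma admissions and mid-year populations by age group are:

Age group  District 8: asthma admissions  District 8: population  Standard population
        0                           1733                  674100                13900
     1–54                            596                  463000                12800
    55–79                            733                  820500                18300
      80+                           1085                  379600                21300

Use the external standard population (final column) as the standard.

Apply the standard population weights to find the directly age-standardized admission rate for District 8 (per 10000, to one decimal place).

19.5

Age-specific rates per 10000 for District 8: 25.71, 12.87, 8.93, 28.58.
Standard total = 66300; weights = 0.2097, 0.1931, 0.2760, 0.3213.
Standardized rate: 0.2097×25.71 + 0.1931×12.87 + 0.2760×8.93 + 0.3213×28.58 = 19.5235 per 10000.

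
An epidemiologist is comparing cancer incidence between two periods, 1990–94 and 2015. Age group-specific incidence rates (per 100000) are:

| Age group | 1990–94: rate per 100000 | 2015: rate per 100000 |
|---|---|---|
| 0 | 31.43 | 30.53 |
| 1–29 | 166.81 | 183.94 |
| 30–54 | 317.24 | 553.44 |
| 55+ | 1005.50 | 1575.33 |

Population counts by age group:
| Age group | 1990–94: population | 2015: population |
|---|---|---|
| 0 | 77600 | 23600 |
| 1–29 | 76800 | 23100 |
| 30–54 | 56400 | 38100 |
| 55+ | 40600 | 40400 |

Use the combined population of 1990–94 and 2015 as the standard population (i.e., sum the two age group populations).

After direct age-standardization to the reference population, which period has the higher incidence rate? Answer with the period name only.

2015

Combined standard total = 376600; weights = 0.2687, 0.2653, 0.2509, 0.2151.
1990–94: 0.2687×31.43 + 0.2653×166.81 + 0.2509×317.24 + 0.2151×1005.50 = 348.5654 per 100000.
2015: 0.2687×30.53 + 0.2653×183.94 + 0.2509×553.44 + 0.2151×1575.33 = 534.6974 per 100000.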